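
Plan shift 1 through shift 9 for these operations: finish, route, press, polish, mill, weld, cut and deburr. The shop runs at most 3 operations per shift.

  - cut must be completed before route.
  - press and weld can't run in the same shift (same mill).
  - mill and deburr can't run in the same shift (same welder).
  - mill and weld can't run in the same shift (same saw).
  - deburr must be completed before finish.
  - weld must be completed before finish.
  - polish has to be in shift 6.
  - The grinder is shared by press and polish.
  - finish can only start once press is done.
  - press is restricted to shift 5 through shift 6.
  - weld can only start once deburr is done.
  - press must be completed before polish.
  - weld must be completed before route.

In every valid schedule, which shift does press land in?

press's window is shift 5–shift 6.
polish is fixed at shift 6, and press can't share a shift with polish.
So press must be shift 5.

shift 5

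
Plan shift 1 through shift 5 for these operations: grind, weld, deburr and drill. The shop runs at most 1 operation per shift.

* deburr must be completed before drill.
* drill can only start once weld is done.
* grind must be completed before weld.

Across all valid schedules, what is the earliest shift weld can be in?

shift 2

Precedence pushes weld to at least shift 2; downstream work caps weld at shift 4.
weld at shift 2 is achievable: grind in shift 1; weld in shift 2; deburr in shift 3; drill in shift 4.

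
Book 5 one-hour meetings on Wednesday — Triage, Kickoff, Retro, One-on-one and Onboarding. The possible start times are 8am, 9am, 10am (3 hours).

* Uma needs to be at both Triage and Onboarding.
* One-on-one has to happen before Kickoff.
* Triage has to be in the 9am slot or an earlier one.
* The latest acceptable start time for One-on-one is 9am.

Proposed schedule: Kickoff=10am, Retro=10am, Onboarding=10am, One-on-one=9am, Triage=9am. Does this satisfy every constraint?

Triage has to be in the 9am slot or an earlier one — holds.
Uma needs to be at both Triage and Onboarding — holds.
The latest acceptable start time for One-on-one is 9am — holds.
One-on-one has to happen before Kickoff — holds.

Valid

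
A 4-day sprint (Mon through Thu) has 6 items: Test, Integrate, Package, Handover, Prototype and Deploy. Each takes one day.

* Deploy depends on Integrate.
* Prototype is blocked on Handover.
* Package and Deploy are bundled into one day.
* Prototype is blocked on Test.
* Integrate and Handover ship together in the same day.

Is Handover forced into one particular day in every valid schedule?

No

Handover can be Mon (e.g. Package=Tue; Test=Mon; Deploy=Tue; Prototype=Tue; Handover=Mon; Integrate=Mon) or Tue (e.g. Integrate in Tue, Prototype in Wed, Package in Wed, Handover in Tue, Test in Mon, Deploy in Wed).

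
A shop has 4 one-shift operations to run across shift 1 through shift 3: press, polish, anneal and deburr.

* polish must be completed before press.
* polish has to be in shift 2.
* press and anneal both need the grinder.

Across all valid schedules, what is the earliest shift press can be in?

shift 3

Precedence pushes press to at least shift 3.
press at shift 3 is achievable: deburr -> shift 1; polish -> shift 2; anneal -> shift 1; press -> shift 3.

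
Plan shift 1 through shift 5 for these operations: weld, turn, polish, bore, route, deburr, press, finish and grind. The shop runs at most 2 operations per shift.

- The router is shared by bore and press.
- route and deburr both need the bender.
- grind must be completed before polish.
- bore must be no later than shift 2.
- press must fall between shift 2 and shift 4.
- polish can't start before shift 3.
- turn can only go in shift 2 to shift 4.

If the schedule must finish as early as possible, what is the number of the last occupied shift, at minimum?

5

The precedence chain requires at least 2 distinct shifts.
With at most 2 per shift and 9 operations, at least 5 shifts are needed.
polish can't be placed before shift 3, so the schedule must run through at least shift 3.
5 works (last occupied shift: shift 5): for example deburr -> shift 5; polish -> shift 3; turn -> shift 2; bore -> shift 1; press -> shift 2; route -> shift 4; finish -> shift 4; weld -> shift 3; grind -> shift 1.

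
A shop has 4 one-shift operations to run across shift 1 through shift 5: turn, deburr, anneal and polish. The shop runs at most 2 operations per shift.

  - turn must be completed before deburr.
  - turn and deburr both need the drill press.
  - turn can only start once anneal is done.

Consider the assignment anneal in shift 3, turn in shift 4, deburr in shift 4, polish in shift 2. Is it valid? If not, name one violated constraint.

No. turn and deburr both need the drill press is not satisfied.

The shop runs at most 2 operations per shift — holds.
turn must be completed before deburr — violated.
turn and deburr both need the drill press — violated.
turn can only start once anneal is done — holds.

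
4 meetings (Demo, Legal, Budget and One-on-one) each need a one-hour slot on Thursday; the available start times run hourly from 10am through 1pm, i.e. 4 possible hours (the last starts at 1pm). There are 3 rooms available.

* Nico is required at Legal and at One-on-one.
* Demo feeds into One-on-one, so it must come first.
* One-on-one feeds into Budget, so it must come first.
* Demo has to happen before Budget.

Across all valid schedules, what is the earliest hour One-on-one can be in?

11am

Precedence pushes One-on-one to at least 11am; downstream work caps One-on-one at 12pm.
One-on-one at 11am is achievable: Budget in 12pm; One-on-one in 11am; Legal in 10am; Demo in 10am.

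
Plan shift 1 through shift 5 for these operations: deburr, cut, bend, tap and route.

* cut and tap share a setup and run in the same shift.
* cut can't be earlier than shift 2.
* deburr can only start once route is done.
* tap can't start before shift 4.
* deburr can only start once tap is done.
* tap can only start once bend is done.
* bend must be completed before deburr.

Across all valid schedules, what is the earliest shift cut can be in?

Cut is available from shift 2; cut must be in the same shift as tap, which can't be before shift 4, so cut is at least shift 4; cut must be in the same shift as tap, which can't be after shift 4, so cut is at most shift 4.
cut at shift 4 is achievable: bend=shift 1, route=shift 1, tap=shift 4, deburr=shift 5, cut=shift 4.

shift 4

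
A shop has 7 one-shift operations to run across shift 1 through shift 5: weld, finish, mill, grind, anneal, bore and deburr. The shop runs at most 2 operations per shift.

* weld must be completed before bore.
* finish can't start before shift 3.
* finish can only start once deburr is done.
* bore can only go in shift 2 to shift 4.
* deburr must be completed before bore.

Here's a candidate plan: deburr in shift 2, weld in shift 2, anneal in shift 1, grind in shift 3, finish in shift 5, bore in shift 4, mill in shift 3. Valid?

Yes

finish can't start before shift 3 — holds.
finish can only start once deburr is done — holds.
weld must be completed before bore — holds.
bore can only go in shift 2 to shift 4 — holds.
The shop runs at most 2 operations per shift — holds.
deburr must be completed before bore — holds.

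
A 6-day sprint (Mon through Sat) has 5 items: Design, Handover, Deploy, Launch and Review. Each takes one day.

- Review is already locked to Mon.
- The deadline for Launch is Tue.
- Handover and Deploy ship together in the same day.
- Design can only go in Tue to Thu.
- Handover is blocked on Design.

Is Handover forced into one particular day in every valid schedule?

Handover can be Wed (e.g. Launch in Mon; Deploy in Wed; Review in Mon; Design in Tue; Handover in Wed) or Thu (e.g. Design=Tue; Review=Mon; Deploy=Thu; Launch=Mon; Handover=Thu).

No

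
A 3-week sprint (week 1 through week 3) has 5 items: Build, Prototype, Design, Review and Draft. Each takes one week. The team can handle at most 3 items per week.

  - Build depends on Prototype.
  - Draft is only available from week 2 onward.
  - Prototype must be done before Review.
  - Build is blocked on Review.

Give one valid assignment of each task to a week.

Review=week 2; Draft=week 2; Prototype=week 1; Design=week 1; Build=week 3

Checking: Review(week 2) before Build(week 3); Prototype(week 1) before Build(week 3); Prototype(week 1) before Review(week 2); Draft=week 2 in [week 2,week 3]; max 2 per week (cap 3).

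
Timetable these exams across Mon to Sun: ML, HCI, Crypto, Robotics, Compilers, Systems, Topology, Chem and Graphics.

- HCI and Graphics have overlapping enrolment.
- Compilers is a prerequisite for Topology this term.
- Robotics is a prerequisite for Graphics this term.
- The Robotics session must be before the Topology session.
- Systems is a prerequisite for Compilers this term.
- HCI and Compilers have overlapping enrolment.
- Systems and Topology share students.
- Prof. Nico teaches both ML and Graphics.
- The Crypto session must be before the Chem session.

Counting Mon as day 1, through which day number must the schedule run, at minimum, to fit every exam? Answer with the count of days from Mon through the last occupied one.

The precedence chain requires at least 3 distinct days.
3 works (last occupied day: Wed): for example Systems=Mon; Compilers=Tue; Topology=Wed; HCI=Mon; Chem=Tue; Robotics=Mon; Crypto=Mon; ML=Mon; Graphics=Tue.

3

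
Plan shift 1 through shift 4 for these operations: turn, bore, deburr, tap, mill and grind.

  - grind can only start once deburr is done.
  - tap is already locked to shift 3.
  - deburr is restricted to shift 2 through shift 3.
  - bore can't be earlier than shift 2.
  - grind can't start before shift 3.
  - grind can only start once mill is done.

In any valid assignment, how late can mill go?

Downstream work caps mill at shift 3.
mill at shift 3 is achievable: bore=shift 2; tap=shift 3; grind=shift 4; turn=shift 1; mill=shift 3; deburr=shift 2.

shift 3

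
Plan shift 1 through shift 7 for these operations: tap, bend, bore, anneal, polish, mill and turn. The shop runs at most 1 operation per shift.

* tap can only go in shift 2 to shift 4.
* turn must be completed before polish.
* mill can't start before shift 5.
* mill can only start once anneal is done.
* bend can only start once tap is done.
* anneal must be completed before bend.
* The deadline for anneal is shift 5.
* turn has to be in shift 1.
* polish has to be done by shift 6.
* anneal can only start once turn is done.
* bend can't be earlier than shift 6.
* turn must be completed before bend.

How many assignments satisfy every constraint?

Splitting on tap: it can be shift 2 (18), shift 3 (18), shift 4 (18). Listing each branch's schedules as (bend, bore, anneal, polish, mill, turn) by shift number:
tap=shift 2: (6,3,4,5,7,1) (6,3,5,4,7,1) (6,4,3,5,7,1) (6,4,5,3,7,1) (6,5,3,4,7,1) (6,5,4,3,7,1) (6,7,3,4,5,1) (6,7,4,3,5,1) (7,3,4,5,6,1) (7,3,4,6,5,1) (7,3,5,4,6,1) (7,4,3,5,6,1) (7,4,3,6,5,1) (7,4,5,3,6,1) (7,5,3,4,6,1) (7,5,4,3,6,1) (7,6,3,4,5,1) (7,6,4,3,5,1) — 18.
tap=shift 3: (6,2,4,5,7,1) (6,2,5,4,7,1) (6,4,2,5,7,1) (6,4,5,2,7,1) (6,5,2,4,7,1) (6,5,4,2,7,1) (6,7,2,4,5,1) (6,7,4,2,5,1) (7,2,4,5,6,1) (7,2,4,6,5,1) (7,2,5,4,6,1) (7,4,2,5,6,1) (7,4,2,6,5,1) (7,4,5,2,6,1) (7,5,2,4,6,1) (7,5,4,2,6,1) (7,6,2,4,5,1) (7,6,4,2,5,1) — 18.
tap=shift 4: (6,2,3,5,7,1) (6,2,5,3,7,1) (6,3,2,5,7,1) (6,3,5,2,7,1) (6,5,2,3,7,1) (6,5,3,2,7,1) (6,7,2,3,5,1) (6,7,3,2,5,1) (7,2,3,5,6,1) (7,2,3,6,5,1) (7,2,5,3,6,1) (7,3,2,5,6,1) (7,3,2,6,5,1) (7,3,5,2,6,1) (7,5,2,3,6,1) (7,5,3,2,6,1) (7,6,2,3,5,1) (7,6,3,2,5,1) — 18.
Summing: 18 + 18 + 18 = 54.

54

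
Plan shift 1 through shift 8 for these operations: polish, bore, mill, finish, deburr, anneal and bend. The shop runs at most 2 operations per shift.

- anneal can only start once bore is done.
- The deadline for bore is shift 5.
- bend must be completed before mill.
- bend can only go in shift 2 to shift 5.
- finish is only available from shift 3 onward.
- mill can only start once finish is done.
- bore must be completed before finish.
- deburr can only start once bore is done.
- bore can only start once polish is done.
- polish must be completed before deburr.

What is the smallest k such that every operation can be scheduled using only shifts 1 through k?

4

The precedence chain requires at least 4 distinct shifts.
With at most 2 per shift and 7 operations, at least 4 shifts are needed.
4 works (last occupied shift: shift 4): for example bore -> shift 2, anneal -> shift 4, deburr -> shift 3, polish -> shift 1, mill -> shift 4, bend -> shift 2, finish -> shift 3.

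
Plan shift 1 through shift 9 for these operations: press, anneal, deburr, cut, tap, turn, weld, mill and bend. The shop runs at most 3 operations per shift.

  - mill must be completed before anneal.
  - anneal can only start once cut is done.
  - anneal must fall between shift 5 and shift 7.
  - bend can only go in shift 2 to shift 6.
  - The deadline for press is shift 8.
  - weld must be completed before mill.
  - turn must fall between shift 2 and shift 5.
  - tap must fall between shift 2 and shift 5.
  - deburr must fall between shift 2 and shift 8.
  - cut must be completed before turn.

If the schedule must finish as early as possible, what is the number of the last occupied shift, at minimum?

The precedence chain requires at least 3 distinct shifts.
With at most 3 per shift and 9 operations, at least 3 shifts are needed.
anneal can't be placed before shift 5, so the schedule must run through at least shift 5.
5 works (last occupied shift: shift 5): for example weld in shift 1; mill in shift 3; anneal in shift 5; deburr in shift 2; tap in shift 2; turn in shift 2; bend in shift 3; press in shift 1; cut in shift 1.

shift 5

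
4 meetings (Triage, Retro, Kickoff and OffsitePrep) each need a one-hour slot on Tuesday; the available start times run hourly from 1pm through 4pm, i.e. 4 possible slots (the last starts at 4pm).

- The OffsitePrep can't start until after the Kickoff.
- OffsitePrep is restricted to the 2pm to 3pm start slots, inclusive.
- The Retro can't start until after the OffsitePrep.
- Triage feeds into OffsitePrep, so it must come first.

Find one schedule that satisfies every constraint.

OffsitePrep=2pm; Retro=3pm; Kickoff=1pm; Triage=1pm

Checking: Kickoff(1pm) before OffsitePrep(2pm); OffsitePrep(2pm) before Retro(3pm); Triage(1pm) before OffsitePrep(2pm); OffsitePrep=2pm in [2pm,3pm].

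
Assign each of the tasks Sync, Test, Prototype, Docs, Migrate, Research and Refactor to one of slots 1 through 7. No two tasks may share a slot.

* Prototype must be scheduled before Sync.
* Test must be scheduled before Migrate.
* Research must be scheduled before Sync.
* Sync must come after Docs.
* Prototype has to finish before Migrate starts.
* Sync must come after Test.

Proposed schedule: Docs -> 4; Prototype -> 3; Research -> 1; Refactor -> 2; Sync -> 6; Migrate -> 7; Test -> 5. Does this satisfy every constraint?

Valid

Research must be scheduled before Sync — holds.
Sync must come after Test — holds.
Test must be scheduled before Migrate — holds.
Sync must come after Docs — holds.
Prototype has to finish before Migrate starts — holds.
No two tasks may share a slot — holds.
Prototype must be scheduled before Sync — holds.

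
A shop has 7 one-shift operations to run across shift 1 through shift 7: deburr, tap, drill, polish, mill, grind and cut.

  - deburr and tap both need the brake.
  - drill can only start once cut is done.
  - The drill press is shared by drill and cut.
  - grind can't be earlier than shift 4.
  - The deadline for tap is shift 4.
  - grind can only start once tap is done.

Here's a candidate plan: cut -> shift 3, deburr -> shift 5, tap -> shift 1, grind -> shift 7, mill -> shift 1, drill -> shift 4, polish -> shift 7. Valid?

The deadline for tap is shift 4 — holds.
deburr and tap both need the brake — holds.
grind can't be earlier than shift 4 — holds.
grind can only start once tap is done — holds.
The drill press is shared by drill and cut — holds.
drill can only start once cut is done — holds.

Yes, all constraints hold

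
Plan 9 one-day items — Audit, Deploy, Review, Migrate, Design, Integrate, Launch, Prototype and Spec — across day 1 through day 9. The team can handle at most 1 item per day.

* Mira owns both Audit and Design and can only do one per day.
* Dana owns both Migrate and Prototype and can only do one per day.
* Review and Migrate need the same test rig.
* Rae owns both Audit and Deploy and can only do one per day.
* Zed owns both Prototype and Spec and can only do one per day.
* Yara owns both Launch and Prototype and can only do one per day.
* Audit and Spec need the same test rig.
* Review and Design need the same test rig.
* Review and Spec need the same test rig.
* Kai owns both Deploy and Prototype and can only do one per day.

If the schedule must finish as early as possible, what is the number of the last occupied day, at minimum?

day 9

With at most 1 per day and 9 tasks, at least 9 days are needed.
9 works (last occupied day: day 9): for example Audit=day 1, Launch=day 7, Migrate=day 4, Spec=day 9, Review=day 3, Deploy=day 2, Prototype=day 8, Design=day 5, Integrate=day 6.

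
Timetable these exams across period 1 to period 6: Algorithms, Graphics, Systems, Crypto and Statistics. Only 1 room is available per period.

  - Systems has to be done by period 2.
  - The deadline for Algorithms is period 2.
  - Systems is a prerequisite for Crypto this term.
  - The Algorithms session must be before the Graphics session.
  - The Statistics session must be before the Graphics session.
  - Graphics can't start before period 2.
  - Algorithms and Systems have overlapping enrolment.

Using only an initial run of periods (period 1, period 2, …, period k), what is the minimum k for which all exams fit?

The precedence chain requires at least 2 distinct periods.
With at most 1 per period and 5 exams, at least 5 periods are needed.
5 works (last occupied period: period 5): for example Systems=period 2; Graphics=period 4; Algorithms=period 1; Statistics=period 3; Crypto=period 5.

5 periods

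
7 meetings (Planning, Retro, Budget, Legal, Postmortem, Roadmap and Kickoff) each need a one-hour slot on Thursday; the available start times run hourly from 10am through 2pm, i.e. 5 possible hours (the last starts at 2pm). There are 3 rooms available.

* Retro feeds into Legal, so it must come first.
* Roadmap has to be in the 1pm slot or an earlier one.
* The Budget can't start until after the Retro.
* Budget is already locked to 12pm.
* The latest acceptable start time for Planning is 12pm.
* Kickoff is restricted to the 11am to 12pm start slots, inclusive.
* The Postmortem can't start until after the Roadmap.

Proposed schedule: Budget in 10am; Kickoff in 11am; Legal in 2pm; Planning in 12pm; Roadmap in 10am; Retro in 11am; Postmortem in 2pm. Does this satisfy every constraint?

Kickoff is restricted to the 11am to 12pm start slots, inclusive — holds.
Roadmap has to be in the 1pm slot or an earlier one — holds.
Budget is already locked to 12pm — violated.
There are 3 rooms available — holds.
The Postmortem can't start until after the Roadmap — holds.
Retro feeds into Legal, so it must come first — holds.
The latest acceptable start time for Planning is 12pm — holds.
The Budget can't start until after the Retro — violated.

Invalid. Budget is already locked to 12pm.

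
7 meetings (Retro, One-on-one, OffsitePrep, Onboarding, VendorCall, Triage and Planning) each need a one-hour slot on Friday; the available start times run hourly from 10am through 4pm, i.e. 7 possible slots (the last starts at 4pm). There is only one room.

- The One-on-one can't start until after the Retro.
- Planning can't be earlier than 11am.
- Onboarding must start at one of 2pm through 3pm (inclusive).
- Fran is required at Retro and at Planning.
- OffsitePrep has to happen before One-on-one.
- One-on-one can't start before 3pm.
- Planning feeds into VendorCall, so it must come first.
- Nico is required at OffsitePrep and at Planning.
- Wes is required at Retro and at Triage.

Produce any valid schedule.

Onboarding in 2pm; VendorCall in 1pm; OffsitePrep in 12pm; Triage in 4pm; Planning in 11am; One-on-one in 3pm; Retro in 10am

Checking: OffsitePrep(12pm) before One-on-one(3pm); Planning(11am) before VendorCall(1pm); Retro(10am) before One-on-one(3pm); Retro(10am) != Triage(4pm); OffsitePrep(12pm) != Planning(11am); Retro(10am) != Planning(11am); One-on-one=3pm in [3pm,4pm]; Onboarding=2pm in [2pm,3pm]; Planning=11am in [11am,4pm]; max 1 per slot (cap 1).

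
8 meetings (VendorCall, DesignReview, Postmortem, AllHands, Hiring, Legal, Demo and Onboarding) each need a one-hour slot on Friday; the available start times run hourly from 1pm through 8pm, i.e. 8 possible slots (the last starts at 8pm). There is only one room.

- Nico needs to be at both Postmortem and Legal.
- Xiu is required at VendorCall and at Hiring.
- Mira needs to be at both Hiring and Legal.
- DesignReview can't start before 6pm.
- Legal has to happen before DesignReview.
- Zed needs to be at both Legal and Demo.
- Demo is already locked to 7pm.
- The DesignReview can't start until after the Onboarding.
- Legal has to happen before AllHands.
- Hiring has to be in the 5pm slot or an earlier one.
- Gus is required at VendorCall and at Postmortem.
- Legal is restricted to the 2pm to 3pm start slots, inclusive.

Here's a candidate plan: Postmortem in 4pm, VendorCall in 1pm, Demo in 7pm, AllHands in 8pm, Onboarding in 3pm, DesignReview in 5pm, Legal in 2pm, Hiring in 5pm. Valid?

There is only one room — violated.
Legal is restricted to the 2pm to 3pm start slots, inclusive — holds.
Zed needs to be at both Legal and Demo — holds.
Legal has to happen before AllHands — holds.
Nico needs to be at both Postmortem and Legal — holds.
Legal has to happen before DesignReview — holds.
Hiring has to be in the 5pm slot or an earlier one — holds.
Demo is already locked to 7pm — holds.
The DesignReview can't start until after the Onboarding — holds.
DesignReview can't start before 6pm — violated.
Mira needs to be at both Hiring and Legal — holds.
Xiu is required at VendorCall and at Hiring — holds.
Gus is required at VendorCall and at Postmortem — holds.

Invalid. DesignReview can't start before 6pm.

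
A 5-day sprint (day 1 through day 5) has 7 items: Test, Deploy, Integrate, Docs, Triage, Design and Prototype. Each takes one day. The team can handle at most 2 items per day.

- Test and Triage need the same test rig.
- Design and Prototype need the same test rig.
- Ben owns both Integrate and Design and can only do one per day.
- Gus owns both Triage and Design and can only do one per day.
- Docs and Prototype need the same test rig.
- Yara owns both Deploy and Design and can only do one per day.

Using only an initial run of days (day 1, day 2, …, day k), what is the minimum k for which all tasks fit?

4

With at most 2 per day and 7 tasks, at least 4 days are needed.
4 works (last occupied day: day 4): for example Test -> day 1, Triage -> day 3, Integrate -> day 2, Deploy -> day 1, Prototype -> day 3, Design -> day 4, Docs -> day 2.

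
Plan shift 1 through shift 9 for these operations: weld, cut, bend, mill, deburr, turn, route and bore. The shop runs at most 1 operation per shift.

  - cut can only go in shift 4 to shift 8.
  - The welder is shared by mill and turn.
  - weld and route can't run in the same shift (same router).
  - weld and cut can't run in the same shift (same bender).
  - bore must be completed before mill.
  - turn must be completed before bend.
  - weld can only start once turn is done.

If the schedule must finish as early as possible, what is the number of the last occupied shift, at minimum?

The precedence chain requires at least 2 distinct shifts.
With at most 1 per shift and 8 operations, at least 8 shifts are needed.
cut can't be placed before shift 4, so the schedule must run through at least shift 4.
8 works (last occupied shift: shift 8): for example deburr in shift 7, route in shift 8, bore in shift 5, mill in shift 6, turn in shift 1, weld in shift 2, cut in shift 4, bend in shift 3.

8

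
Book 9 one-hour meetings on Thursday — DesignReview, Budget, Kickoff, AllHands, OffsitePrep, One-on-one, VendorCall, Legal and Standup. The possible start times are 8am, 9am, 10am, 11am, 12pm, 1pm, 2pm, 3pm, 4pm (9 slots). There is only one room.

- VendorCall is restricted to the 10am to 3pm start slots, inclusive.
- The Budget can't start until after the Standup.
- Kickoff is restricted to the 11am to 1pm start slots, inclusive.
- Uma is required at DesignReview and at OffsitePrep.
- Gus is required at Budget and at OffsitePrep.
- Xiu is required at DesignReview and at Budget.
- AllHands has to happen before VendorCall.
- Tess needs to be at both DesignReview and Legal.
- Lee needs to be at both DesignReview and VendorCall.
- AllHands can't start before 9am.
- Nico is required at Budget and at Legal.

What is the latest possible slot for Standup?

Downstream work caps Standup at 3pm.
Standup at 3pm is achievable: OffsitePrep -> 12pm; One-on-one -> 1pm; DesignReview -> 8am; Legal -> 2pm; VendorCall -> 10am; Standup -> 3pm; Budget -> 4pm; Kickoff -> 11am; AllHands -> 9am.

3pm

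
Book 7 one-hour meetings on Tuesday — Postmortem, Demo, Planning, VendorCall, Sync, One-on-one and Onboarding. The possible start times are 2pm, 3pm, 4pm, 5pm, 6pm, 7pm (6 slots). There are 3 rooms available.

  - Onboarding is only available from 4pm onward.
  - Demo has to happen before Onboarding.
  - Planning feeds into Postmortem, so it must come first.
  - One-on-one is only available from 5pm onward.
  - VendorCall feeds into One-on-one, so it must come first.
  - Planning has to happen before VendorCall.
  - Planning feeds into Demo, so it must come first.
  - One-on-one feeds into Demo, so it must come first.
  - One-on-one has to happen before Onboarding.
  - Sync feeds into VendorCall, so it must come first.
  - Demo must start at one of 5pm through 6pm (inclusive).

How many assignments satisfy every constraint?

23

Splitting on Postmortem: it can be 3pm (3), 4pm (5), 5pm (5), 6pm (5), 7pm (5). Listing each branch's schedules as (Demo, Planning, VendorCall, Sync, One-on-one, Onboarding):
Postmortem=3pm: (6pm,2pm,3pm,2pm,5pm,7pm) (6pm,2pm,4pm,2pm,5pm,7pm) (6pm,2pm,4pm,3pm,5pm,7pm) — 3.
Postmortem=4pm: (6pm,2pm,3pm,2pm,5pm,7pm) (6pm,2pm,4pm,2pm,5pm,7pm) (6pm,2pm,4pm,3pm,5pm,7pm) (6pm,3pm,4pm,2pm,5pm,7pm) (6pm,3pm,4pm,3pm,5pm,7pm) — 5.
Postmortem=5pm: (6pm,2pm,3pm,2pm,5pm,7pm) (6pm,2pm,4pm,2pm,5pm,7pm) (6pm,2pm,4pm,3pm,5pm,7pm) (6pm,3pm,4pm,2pm,5pm,7pm) (6pm,3pm,4pm,3pm,5pm,7pm) — 5.
Postmortem=6pm: (6pm,2pm,3pm,2pm,5pm,7pm) (6pm,2pm,4pm,2pm,5pm,7pm) (6pm,2pm,4pm,3pm,5pm,7pm) (6pm,3pm,4pm,2pm,5pm,7pm) (6pm,3pm,4pm,3pm,5pm,7pm) — 5.
Postmortem=7pm: (6pm,2pm,3pm,2pm,5pm,7pm) (6pm,2pm,4pm,2pm,5pm,7pm) (6pm,2pm,4pm,3pm,5pm,7pm) (6pm,3pm,4pm,2pm,5pm,7pm) (6pm,3pm,4pm,3pm,5pm,7pm) — 5.
Summing: 3 + 5 + 5 + 5 + 5 = 23.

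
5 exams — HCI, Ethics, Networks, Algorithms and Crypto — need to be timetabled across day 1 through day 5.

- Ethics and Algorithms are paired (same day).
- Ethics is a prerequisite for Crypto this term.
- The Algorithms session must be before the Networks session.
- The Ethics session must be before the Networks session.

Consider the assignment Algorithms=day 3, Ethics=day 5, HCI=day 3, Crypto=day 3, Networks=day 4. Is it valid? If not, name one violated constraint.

No — it violates: Ethics is a prerequisite for Crypto this term

The Ethics session must be before the Networks session — violated.
The Algorithms session must be before the Networks session — holds.
Ethics and Algorithms are paired (same day) — violated.
Ethics is a prerequisite for Crypto this term — violated.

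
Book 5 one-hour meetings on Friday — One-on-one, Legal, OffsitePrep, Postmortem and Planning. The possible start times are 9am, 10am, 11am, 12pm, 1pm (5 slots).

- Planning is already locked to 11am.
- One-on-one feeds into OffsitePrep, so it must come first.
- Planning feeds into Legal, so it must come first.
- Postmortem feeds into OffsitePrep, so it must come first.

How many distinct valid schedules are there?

60

Splitting on One-on-one: it can be 9am (20), 10am (18), 11am (14), 12pm (8). Listing each branch's schedules as (Legal, OffsitePrep, Postmortem, Planning):
One-on-one=9am: (12pm,10am,9am,11am) (12pm,11am,9am,11am) (12pm,11am,10am,11am) (12pm,12pm,9am,11am) (12pm,12pm,10am,11am) (12pm,12pm,11am,11am) (12pm,1pm,9am,11am) (12pm,1pm,10am,11am) (12pm,1pm,11am,11am) (12pm,1pm,12pm,11am) (1pm,10am,9am,11am) (1pm,11am,9am,11am) (1pm,11am,10am,11am) (1pm,12pm,9am,11am) (1pm,12pm,10am,11am) (1pm,12pm,11am,11am) (1pm,1pm,9am,11am) (1pm,1pm,10am,11am) (1pm,1pm,11am,11am) (1pm,1pm,12pm,11am) — 20.
One-on-one=10am: (12pm,11am,9am,11am) (12pm,11am,10am,11am) (12pm,12pm,9am,11am) (12pm,12pm,10am,11am) (12pm,12pm,11am,11am) (12pm,1pm,9am,11am) (12pm,1pm,10am,11am) (12pm,1pm,11am,11am) (12pm,1pm,12pm,11am) (1pm,11am,9am,11am) (1pm,11am,10am,11am) (1pm,12pm,9am,11am) (1pm,12pm,10am,11am) (1pm,12pm,11am,11am) (1pm,1pm,9am,11am) (1pm,1pm,10am,11am) (1pm,1pm,11am,11am) (1pm,1pm,12pm,11am) — 18.
One-on-one=11am: (12pm,12pm,9am,11am) (12pm,12pm,10am,11am) (12pm,12pm,11am,11am) (12pm,1pm,9am,11am) (12pm,1pm,10am,11am) (12pm,1pm,11am,11am) (12pm,1pm,12pm,11am) (1pm,12pm,9am,11am) (1pm,12pm,10am,11am) (1pm,12pm,11am,11am) (1pm,1pm,9am,11am) (1pm,1pm,10am,11am) (1pm,1pm,11am,11am) (1pm,1pm,12pm,11am) — 14.
One-on-one=12pm: (12pm,1pm,9am,11am) (12pm,1pm,10am,11am) (12pm,1pm,11am,11am) (12pm,1pm,12pm,11am) (1pm,1pm,9am,11am) (1pm,1pm,10am,11am) (1pm,1pm,11am,11am) (1pm,1pm,12pm,11am) — 8.
Summing: 20 + 18 + 14 + 8 = 60.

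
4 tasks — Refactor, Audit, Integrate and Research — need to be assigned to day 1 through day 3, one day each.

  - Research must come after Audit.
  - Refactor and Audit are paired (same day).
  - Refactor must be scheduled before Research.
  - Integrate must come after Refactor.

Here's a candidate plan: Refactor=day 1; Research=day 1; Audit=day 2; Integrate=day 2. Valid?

No — it violates: Research must come after Audit

Integrate must come after Refactor — holds.
Refactor and Audit are paired (same day) — violated.
Refactor must be scheduled before Research — violated.
Research must come after Audit — violated.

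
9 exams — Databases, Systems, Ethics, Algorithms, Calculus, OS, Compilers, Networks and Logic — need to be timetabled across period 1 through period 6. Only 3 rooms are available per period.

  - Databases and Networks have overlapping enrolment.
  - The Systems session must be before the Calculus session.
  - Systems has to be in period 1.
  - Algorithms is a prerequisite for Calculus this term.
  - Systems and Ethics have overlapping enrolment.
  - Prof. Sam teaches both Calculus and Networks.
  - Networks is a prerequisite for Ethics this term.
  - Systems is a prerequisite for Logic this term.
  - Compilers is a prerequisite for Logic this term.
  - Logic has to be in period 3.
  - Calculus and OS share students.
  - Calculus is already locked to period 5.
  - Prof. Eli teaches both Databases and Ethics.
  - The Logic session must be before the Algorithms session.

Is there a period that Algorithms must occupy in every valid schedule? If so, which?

period 4

Logic is fixed at period 3 and must come before Algorithms, so Algorithms is at least period 4.
Calculus is fixed at period 5 and must come after Algorithms, so Algorithms is at most period 4.
So Algorithms must be period 4.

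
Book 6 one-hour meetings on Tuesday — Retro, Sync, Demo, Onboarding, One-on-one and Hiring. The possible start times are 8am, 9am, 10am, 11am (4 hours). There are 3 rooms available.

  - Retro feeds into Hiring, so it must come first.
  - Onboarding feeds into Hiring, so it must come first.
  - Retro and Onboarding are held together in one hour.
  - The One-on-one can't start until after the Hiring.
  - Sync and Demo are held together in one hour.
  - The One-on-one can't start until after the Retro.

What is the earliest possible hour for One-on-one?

Precedence pushes One-on-one to at least 10am.
One-on-one at 10am is achievable: Hiring=9am; Demo=9am; Retro=8am; One-on-one=10am; Sync=9am; Onboarding=8am.

10am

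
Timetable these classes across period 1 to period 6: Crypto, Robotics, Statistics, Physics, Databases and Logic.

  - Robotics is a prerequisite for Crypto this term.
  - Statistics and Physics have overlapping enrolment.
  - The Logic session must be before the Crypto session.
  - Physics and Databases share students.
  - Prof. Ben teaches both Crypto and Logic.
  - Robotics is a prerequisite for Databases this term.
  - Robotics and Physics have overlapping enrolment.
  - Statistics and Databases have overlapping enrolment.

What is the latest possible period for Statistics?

Statistics at period 6 is achievable: Crypto in period 2; Robotics in period 1; Databases in period 2; Logic in period 1; Physics in period 3; Statistics in period 6.

period 6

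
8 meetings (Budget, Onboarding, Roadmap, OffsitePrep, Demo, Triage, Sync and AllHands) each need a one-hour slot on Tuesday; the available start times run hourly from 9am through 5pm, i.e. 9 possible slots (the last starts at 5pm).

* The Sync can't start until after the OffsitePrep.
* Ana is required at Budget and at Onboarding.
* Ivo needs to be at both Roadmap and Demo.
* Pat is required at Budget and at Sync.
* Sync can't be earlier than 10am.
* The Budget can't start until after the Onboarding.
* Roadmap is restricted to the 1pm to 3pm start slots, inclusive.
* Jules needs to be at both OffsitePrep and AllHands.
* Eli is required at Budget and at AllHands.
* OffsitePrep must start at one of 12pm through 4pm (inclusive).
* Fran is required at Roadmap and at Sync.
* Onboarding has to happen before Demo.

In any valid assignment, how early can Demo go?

Precedence pushes Demo to at least 10am.
Demo at 10am is achievable: Roadmap -> 1pm; AllHands -> 9am; OffsitePrep -> 12pm; Sync -> 2pm; Triage -> 9am; Budget -> 10am; Onboarding -> 9am; Demo -> 10am.

10am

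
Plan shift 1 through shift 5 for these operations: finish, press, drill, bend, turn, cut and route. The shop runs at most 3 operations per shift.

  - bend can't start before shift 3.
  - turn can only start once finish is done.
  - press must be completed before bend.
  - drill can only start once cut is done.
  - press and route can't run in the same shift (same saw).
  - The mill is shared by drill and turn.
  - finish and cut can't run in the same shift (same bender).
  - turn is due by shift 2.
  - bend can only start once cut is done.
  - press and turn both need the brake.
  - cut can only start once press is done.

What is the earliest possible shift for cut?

shift 2

Precedence pushes cut to at least shift 2; downstream work caps cut at shift 4.
cut at shift 2 is achievable: cut -> shift 2, turn -> shift 2, bend -> shift 3, route -> shift 2, finish -> shift 1, drill -> shift 3, press -> shift 1.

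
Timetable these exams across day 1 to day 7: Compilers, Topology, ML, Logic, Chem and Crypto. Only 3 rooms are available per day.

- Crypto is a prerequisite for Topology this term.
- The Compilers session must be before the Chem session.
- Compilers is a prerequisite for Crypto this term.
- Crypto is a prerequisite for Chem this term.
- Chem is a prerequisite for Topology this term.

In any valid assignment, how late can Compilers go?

day 4

Downstream work caps Compilers at day 4.
Compilers at day 4 is achievable: Chem in day 6, ML in day 1, Compilers in day 4, Logic in day 1, Topology in day 7, Crypto in day 5.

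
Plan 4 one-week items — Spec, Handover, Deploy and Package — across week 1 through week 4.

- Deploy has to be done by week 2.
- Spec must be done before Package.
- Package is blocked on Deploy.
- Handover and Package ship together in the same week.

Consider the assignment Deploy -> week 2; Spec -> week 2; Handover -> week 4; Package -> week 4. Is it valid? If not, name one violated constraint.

Yes

Handover and Package ship together in the same week — holds.
Deploy has to be done by week 2 — holds.
Spec must be done before Package — holds.
Package is blocked on Deploy — holds.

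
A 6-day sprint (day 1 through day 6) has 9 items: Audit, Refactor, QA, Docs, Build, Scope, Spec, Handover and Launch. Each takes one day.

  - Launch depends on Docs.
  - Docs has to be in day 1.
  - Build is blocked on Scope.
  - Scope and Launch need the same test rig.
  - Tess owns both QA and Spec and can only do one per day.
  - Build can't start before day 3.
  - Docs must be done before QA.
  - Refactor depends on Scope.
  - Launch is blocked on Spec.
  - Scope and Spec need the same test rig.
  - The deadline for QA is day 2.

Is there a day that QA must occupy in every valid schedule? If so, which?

day 2

Precedence pushes QA to at least day 2; QA's own window allows nothing later than day 2.
So QA is pinned to day 2.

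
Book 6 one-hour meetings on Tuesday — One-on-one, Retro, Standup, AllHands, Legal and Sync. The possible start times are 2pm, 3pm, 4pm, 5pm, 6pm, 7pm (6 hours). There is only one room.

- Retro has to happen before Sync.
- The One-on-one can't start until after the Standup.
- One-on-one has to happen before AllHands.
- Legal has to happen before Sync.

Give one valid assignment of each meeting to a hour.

AllHands in 7pm; Legal in 5pm; Sync in 6pm; Standup in 2pm; Retro in 4pm; One-on-one in 3pm

Checking: Standup(2pm) before One-on-one(3pm); Legal(5pm) before Sync(6pm); One-on-one(3pm) before AllHands(7pm); Retro(4pm) before Sync(6pm); max 1 per hour (cap 1).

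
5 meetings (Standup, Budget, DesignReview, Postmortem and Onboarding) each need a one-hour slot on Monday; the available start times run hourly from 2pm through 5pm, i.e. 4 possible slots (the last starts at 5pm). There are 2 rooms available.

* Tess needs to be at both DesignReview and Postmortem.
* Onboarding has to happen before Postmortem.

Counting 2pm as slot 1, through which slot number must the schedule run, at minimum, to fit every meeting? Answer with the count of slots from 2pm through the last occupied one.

The precedence chain requires at least 2 distinct slots.
With at most 2 per slot and 5 meetings, at least 3 slots are needed.
3 works (last occupied slot: 4pm): for example Budget=3pm; DesignReview=4pm; Standup=2pm; Onboarding=2pm; Postmortem=3pm.

3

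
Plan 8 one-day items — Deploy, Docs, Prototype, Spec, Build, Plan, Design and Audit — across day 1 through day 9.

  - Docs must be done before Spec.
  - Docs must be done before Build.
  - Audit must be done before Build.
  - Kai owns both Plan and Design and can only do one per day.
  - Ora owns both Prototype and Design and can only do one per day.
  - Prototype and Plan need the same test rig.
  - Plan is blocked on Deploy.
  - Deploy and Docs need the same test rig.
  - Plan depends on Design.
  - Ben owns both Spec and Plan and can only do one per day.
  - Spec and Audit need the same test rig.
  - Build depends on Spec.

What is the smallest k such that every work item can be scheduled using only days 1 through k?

3 days

The precedence chain requires at least 3 distinct days.
3 works (last occupied day: day 3): for example Plan=day 3, Deploy=day 2, Design=day 1, Prototype=day 2, Audit=day 1, Build=day 3, Docs=day 1, Spec=day 2.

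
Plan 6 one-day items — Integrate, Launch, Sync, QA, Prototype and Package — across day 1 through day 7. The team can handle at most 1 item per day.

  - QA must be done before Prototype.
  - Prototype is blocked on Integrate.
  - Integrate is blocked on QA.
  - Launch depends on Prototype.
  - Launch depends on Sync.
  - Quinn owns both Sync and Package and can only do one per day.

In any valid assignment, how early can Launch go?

Precedence pushes Launch to at least day 4.
Launch at day 5 is achievable: Sync -> day 4, Integrate -> day 2, Prototype -> day 3, QA -> day 1, Launch -> day 5, Package -> day 6.
Nothing earlier works — the conflict and capacity constraints rule out every day before day 5.

day 5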